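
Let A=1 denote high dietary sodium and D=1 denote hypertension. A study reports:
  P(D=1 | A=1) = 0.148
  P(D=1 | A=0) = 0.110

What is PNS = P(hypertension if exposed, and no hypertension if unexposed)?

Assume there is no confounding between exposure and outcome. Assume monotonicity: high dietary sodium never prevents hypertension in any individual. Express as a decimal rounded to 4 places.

Let p₁ = 0.148, p₀ = 0.11.
Under exogeneity and monotonicity, PNS = p₁ − p₀.
PNS = 0.148 − 0.11 = 0.038

PNS ≈ 0.0380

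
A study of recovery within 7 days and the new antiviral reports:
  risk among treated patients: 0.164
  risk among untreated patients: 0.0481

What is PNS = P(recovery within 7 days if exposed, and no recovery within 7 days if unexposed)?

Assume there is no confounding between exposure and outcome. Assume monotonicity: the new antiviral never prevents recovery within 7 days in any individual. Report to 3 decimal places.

Let p₁ = 0.164, p₀ = 0.0481.
Under exogeneity and monotonicity, PNS = p₁ − p₀.
PNS = 0.164 − 0.0481 = 0.1159

PNS ≈ 0.116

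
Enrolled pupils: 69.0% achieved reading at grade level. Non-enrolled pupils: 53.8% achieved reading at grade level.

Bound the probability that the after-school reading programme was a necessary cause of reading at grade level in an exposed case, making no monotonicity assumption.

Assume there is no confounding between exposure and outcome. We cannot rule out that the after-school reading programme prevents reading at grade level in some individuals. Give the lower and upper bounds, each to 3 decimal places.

p₁ = 0.69, p₀ = 0.538.
Under exogeneity alone the bounds on PN are max{0,(p₁−p₀)/p₁} ≤ PN ≤ min{1,(1−p₀)/p₁}.
  lower = (p₁ − p₀)/p₁ = 0.152 / 0.69 ≈ 0.2203
  upper = min{1, (1 − p₀)/p₁} = 0.462 / 0.69 ≈ 0.6696

0.220 ≤ PN ≤ 0.670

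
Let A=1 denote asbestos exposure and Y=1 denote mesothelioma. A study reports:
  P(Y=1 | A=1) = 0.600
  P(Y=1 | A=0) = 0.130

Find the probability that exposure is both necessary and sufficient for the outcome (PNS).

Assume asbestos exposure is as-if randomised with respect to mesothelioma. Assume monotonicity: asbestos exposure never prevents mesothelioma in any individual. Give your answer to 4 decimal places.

Let p₁ = 0.6, p₀ = 0.13.
Under exogeneity and monotonicity, PNS = p₁ − p₀.
PNS = 0.6 − 0.13 = 0.47

PNS ≈ 0.4700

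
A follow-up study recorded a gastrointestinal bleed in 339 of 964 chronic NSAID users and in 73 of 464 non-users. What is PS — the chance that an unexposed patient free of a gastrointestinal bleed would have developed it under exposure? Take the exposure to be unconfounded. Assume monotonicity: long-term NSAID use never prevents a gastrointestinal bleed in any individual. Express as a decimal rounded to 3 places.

PS ≈ 0.231

p₁ = P(outcome | exposed) = 339/964 = 0.35166
p₀ = P(outcome | unexposed) = 73/464 = 0.15733
Under exogeneity and monotonicity, PS = (p₁ − p₀) / (1 − p₀).
PS = (0.35166 − 0.15733) / (1 − 0.15733) = 0.19433 / 0.84267 ≈ 0.2306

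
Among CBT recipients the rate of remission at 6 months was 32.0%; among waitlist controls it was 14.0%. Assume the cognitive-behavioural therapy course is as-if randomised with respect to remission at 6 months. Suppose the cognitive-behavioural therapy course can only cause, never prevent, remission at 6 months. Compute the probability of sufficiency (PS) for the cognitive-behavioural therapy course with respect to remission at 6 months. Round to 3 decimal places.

PS ≈ 0.209

p₁ = 0.32, p₀ = 0.14.
Under exogeneity and monotonicity, PS = (p₁ − p₀) / (1 − p₀).
PS = (0.32 − 0.14) / (1 − 0.14) = 0.18 / 0.86 ≈ 0.2093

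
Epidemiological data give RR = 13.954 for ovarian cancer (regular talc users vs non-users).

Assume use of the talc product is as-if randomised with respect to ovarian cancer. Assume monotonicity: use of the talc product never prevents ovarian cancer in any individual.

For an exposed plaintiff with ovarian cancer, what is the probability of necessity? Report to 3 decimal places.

Under exogeneity and monotonicity, PN = (RR − 1) / RR = 1 − 1/RR.
PN = (13.954 − 1) / 13.954 = 12.95 / 13.954 ≈ 0.9283

PN ≈ 0.928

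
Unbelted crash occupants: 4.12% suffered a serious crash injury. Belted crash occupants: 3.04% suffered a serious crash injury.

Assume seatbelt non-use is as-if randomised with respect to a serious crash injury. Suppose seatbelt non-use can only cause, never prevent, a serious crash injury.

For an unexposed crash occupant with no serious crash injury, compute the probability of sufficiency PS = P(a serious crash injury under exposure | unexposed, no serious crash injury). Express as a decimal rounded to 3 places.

p₁ = 0.0412, p₀ = 0.0304.
Under exogeneity and monotonicity, PS = (p₁ − p₀) / (1 − p₀).
PS = (0.0412 − 0.0304) / (1 − 0.0304) = 0.0108 / 0.9696 ≈ 0.0111

PS ≈ 0.011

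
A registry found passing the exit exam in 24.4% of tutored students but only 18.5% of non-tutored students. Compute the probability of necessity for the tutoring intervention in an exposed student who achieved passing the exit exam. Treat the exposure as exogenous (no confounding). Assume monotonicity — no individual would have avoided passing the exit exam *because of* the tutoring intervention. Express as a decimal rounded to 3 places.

p₁ = 0.244, p₀ = 0.185.
Under exogeneity and monotonicity, PN = (p₁ − p₀) / p₁.
PN = (0.244 − 0.185) / 0.244 = 0.059 / 0.244 ≈ 0.2418

PN ≈ 0.242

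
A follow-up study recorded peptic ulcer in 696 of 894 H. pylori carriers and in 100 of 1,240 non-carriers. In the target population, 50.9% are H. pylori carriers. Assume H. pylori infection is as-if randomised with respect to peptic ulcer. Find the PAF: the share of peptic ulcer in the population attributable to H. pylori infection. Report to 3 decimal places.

p₁ = P(outcome | exposed) = 696/894 = 0.77852
p₀ = P(outcome | unexposed) = 100/1240 = 0.080645
Overall risk P(Y=1) = π·p₁ + (1−π)·p₀ = 0.509×0.77852 + 0.491×0.080645 = 0.43587.
Under exogeneity, PAF = [P(Y=1) − p₀] / P(Y=1).
PAF = (0.43587 − 0.080645) / 0.43587 ≈ 0.8150

PAF ≈ 0.815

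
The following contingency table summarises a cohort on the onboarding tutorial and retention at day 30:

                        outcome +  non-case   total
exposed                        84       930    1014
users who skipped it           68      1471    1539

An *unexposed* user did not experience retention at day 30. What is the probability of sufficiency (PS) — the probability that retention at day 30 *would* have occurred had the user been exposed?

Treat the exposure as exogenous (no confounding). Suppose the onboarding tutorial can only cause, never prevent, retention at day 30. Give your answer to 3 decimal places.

PS ≈ 0.040

p₁ = P(outcome | exposed) = 84/1014 = 0.08284
p₀ = P(outcome | unexposed) = 68/1539 = 0.044185
Under exogeneity and monotonicity, PS = (p₁ − p₀) / (1 − p₀).
PS = (0.08284 − 0.044185) / (1 − 0.044185) = 0.038656 / 0.95582 ≈ 0.0404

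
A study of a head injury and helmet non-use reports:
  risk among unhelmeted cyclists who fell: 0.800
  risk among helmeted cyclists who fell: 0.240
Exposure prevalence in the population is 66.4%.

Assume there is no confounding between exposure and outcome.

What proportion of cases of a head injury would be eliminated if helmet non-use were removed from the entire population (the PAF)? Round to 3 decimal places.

PAF ≈ 0.608

Let p₁ = 0.8, p₀ = 0.24.
Overall risk P(Y=1) = π·p₁ + (1−π)·p₀ = 0.664×0.8 + 0.336×0.24 = 0.61184.
Under exogeneity, PAF = [P(Y=1) − p₀] / P(Y=1).
PAF = (0.61184 − 0.24) / 0.61184 ≈ 0.6077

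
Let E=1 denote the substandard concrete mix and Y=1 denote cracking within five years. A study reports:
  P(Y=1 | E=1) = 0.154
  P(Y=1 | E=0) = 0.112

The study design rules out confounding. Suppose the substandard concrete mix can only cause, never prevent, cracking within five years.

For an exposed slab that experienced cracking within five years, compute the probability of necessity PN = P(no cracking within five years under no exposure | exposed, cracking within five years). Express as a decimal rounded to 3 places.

Let p₁ = 0.154, p₀ = 0.112.
Under exogeneity and monotonicity, PN = (p₁ − p₀) / p₁.
PN = (0.154 − 0.112) / 0.154 = 0.042 / 0.154 ≈ 0.2727

PN ≈ 0.273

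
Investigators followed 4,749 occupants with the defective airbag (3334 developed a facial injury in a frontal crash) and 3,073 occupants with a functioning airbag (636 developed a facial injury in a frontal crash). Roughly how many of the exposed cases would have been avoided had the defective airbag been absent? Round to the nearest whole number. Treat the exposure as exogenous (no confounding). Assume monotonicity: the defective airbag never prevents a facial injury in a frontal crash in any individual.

about 2351 cases

p₁ = P(outcome | exposed) = 3334/4749 = 0.70204
p₀ = P(outcome | unexposed) = 636/3073 = 0.20696
PN = (p₁ − p₀)/p₁ = (0.70204 − 0.20696) / 0.70204 ≈ 0.70520.
Attributable cases ≈ PN × (exposed cases) = 0.70520 × 3334 ≈ 2351.13.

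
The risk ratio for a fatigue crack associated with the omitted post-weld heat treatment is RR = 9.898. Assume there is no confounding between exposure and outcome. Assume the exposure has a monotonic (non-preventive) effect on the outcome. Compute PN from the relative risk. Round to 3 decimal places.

PN ≈ 0.899

Under exogeneity and monotonicity, PN = (RR − 1) / RR = 1 − 1/RR.
PN = (9.898 − 1) / 9.898 = 8.898 / 9.898 ≈ 0.8990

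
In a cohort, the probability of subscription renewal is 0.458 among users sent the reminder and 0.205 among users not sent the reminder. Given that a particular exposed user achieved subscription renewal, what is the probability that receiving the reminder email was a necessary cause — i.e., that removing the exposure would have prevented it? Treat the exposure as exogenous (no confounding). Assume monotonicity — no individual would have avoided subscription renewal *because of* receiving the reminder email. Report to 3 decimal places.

PN ≈ 0.552

Let p₁ = 0.458, p₀ = 0.205.
Under exogeneity and monotonicity, PN = (p₁ − p₀) / p₁.
PN = (0.458 − 0.205) / 0.458 = 0.253 / 0.458 ≈ 0.5524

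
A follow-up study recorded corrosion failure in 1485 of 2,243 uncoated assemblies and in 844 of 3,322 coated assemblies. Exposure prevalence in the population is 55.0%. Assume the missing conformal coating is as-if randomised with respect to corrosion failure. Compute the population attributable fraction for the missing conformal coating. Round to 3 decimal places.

p₁ = P(outcome | exposed) = 1485/2243 = 0.66206
p₀ = P(outcome | unexposed) = 844/3322 = 0.25406
Overall risk P(Y=1) = π·p₁ + (1−π)·p₀ = 0.55×0.66206 + 0.45×0.25406 = 0.47846.
Under exogeneity, PAF = [P(Y=1) − p₀] / P(Y=1).
PAF = (0.47846 − 0.25406) / 0.47846 ≈ 0.4690

PAF ≈ 0.469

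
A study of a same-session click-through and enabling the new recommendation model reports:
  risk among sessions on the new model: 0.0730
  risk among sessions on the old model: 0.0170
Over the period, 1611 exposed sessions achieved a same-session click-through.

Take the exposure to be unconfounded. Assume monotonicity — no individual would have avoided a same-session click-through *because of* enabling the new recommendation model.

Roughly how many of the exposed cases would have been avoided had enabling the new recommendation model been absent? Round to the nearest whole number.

about 1236 cases

Let p₁ = 0.073, p₀ = 0.017.
PN = (p₁ − p₀)/p₁ = (0.073 − 0.017) / 0.073 ≈ 0.76712.
Attributable cases ≈ PN × (exposed cases) = 0.76712 × 1611 ≈ 1235.84.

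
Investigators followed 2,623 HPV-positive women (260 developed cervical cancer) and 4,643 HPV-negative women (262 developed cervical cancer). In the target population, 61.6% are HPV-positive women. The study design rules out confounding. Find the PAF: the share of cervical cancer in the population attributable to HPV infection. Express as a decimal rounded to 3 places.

p₁ = P(outcome | exposed) = 260/2623 = 0.099123
p₀ = P(outcome | unexposed) = 262/4643 = 0.056429
Overall risk P(Y=1) = π·p₁ + (1−π)·p₀ = 0.616×0.099123 + 0.384×0.056429 = 0.082729.
Under exogeneity, PAF = [P(Y=1) − p₀] / P(Y=1).
PAF = (0.082729 − 0.056429) / 0.082729 ≈ 0.3179

PAF ≈ 0.318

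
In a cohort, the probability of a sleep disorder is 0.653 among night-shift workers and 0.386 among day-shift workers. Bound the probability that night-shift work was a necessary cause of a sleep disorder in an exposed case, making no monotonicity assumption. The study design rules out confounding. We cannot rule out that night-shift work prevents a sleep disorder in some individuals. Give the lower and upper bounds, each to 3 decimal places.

Let p₁ = 0.653, p₀ = 0.386.
Under exogeneity alone the bounds on PN are max{0,(p₁−p₀)/p₁} ≤ PN ≤ min{1,(1−p₀)/p₁}.
  lower = (p₁ − p₀)/p₁ = 0.267 / 0.653 ≈ 0.4089
  upper = min{1, (1 − p₀)/p₁} = 0.614 / 0.653 ≈ 0.9403

0.409 ≤ PN ≤ 0.940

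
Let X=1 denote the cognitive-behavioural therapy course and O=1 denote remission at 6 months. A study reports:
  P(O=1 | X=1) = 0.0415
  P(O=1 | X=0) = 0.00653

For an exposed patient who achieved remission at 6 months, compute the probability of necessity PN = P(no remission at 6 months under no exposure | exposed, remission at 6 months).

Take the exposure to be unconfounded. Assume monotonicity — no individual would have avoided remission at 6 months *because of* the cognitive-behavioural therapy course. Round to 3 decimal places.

PN ≈ 0.843

Let p₁ = 0.0415, p₀ = 0.00653.
Under exogeneity and monotonicity, PN = (p₁ − p₀) / p₁.
PN = (0.0415 − 0.00653) / 0.0415 = 0.03497 / 0.0415 ≈ 0.8427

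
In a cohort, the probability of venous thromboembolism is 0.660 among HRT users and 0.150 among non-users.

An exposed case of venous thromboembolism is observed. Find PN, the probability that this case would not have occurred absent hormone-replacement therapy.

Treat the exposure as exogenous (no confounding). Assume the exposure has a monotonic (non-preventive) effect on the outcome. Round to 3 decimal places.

PN ≈ 0.773

Let p₁ = 0.66, p₀ = 0.15.
Under exogeneity and monotonicity, PN = (p₁ − p₀) / p₁.
PN = (0.66 − 0.15) / 0.66 = 0.51 / 0.66 ≈ 0.7727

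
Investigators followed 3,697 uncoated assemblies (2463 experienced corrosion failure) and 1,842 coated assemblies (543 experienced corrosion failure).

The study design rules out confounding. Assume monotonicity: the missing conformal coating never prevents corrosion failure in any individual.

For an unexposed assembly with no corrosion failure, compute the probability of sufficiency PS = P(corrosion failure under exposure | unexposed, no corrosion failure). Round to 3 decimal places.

PS ≈ 0.527

p₁ = P(outcome | exposed) = 2463/3697 = 0.66622
p₀ = P(outcome | unexposed) = 543/1842 = 0.29479
Under exogeneity and monotonicity, PS = (p₁ − p₀) / (1 − p₀).
PS = (0.66622 − 0.29479) / (1 − 0.29479) = 0.37143 / 0.70521 ≈ 0.5267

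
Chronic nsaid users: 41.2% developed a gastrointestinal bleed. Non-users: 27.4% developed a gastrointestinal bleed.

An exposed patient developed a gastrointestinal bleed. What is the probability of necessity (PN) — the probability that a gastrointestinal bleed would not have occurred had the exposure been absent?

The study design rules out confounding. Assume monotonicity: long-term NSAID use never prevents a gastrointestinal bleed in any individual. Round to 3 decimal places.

p₁ = 0.412, p₀ = 0.274.
Under exogeneity and monotonicity, PN = (p₁ − p₀) / p₁.
PN = (0.412 − 0.274) / 0.412 = 0.138 / 0.412 ≈ 0.3350

PN ≈ 0.335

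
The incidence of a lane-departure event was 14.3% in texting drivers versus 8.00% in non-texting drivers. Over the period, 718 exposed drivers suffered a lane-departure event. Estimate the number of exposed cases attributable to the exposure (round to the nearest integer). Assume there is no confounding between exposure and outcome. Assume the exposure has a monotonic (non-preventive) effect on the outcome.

about 316 cases

p₁ = 0.143, p₀ = 0.08.
PN = (p₁ − p₀)/p₁ = (0.143 − 0.08) / 0.143 ≈ 0.44056.
Attributable cases ≈ PN × (exposed cases) = 0.44056 × 718 ≈ 316.32.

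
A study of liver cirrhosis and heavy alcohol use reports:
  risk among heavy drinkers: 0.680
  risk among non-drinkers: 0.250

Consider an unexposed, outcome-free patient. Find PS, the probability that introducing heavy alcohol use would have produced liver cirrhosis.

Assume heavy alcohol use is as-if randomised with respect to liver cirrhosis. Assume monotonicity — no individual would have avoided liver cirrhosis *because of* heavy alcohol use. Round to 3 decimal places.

Let p₁ = 0.68, p₀ = 0.25.
Under exogeneity and monotonicity, PS = (p₁ − p₀) / (1 − p₀).
PS = (0.68 − 0.25) / (1 − 0.25) = 0.43 / 0.75 ≈ 0.5733

PS ≈ 0.573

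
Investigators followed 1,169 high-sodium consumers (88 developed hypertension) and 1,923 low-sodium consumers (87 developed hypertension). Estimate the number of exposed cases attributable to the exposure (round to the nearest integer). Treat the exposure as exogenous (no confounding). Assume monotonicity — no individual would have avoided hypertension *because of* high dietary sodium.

about 35 cases

p₁ = P(outcome | exposed) = 88/1169 = 0.075278
p₀ = P(outcome | unexposed) = 87/1923 = 0.045242
PN = (p₁ − p₀)/p₁ = (0.075278 − 0.045242) / 0.075278 ≈ 0.39900.
Attributable cases ≈ PN × (exposed cases) = 0.39900 × 88 ≈ 35.11.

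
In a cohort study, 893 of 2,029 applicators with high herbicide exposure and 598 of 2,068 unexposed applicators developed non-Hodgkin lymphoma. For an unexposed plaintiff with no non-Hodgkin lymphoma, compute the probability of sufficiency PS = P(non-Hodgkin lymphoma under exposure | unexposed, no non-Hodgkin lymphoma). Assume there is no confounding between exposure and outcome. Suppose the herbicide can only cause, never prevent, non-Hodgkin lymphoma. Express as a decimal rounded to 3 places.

PS ≈ 0.212

p₁ = P(outcome | exposed) = 893/2029 = 0.44012
p₀ = P(outcome | unexposed) = 598/2068 = 0.28917
Under exogeneity and monotonicity, PS = (p₁ − p₀) / (1 − p₀).
PS = (0.44012 − 0.28917) / (1 − 0.28917) = 0.15095 / 0.71083 ≈ 0.2124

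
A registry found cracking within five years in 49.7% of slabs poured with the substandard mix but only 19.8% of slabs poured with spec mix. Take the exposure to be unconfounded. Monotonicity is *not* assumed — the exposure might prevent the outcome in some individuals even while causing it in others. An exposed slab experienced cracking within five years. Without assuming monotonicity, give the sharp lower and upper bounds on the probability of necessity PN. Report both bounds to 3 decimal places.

0.602 ≤ PN ≤ 1.000

p₁ = 0.497, p₀ = 0.198.
Under exogeneity alone the bounds on PN are max{0,(p₁−p₀)/p₁} ≤ PN ≤ min{1,(1−p₀)/p₁}.
  lower = (p₁ − p₀)/p₁ = 0.299 / 0.497 ≈ 0.6016
  upper = min{1, (1 − p₀)/p₁} = 0.802 / 0.497 ≈ 1.6137 → capped at 1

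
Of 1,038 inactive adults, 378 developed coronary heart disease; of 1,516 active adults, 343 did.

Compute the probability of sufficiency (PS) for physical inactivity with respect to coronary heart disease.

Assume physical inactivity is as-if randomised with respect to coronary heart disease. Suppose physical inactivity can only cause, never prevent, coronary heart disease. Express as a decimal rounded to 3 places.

PS ≈ 0.178

p₁ = P(outcome | exposed) = 378/1038 = 0.36416
p₀ = P(outcome | unexposed) = 343/1516 = 0.22625
Under exogeneity and monotonicity, PS = (p₁ − p₀) / (1 − p₀).
PS = (0.36416 − 0.22625) / (1 − 0.22625) = 0.13791 / 0.77375 ≈ 0.1782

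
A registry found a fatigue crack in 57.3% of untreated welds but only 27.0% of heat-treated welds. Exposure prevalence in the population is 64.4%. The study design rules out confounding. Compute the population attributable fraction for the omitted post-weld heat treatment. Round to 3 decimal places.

PAF ≈ 0.420

p₁ = 0.573, p₀ = 0.27.
Overall risk P(Y=1) = π·p₁ + (1−π)·p₀ = 0.644×0.573 + 0.356×0.27 = 0.46513.
Under exogeneity, PAF = [P(Y=1) − p₀] / P(Y=1).
PAF = (0.46513 − 0.27) / 0.46513 ≈ 0.4195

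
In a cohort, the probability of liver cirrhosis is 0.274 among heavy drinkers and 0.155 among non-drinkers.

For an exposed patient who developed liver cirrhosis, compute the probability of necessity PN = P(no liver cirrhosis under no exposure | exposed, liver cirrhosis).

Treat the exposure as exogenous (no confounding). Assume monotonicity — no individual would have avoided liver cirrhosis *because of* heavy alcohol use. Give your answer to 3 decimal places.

PN ≈ 0.434

Let p₁ = 0.274, p₀ = 0.155.
Under exogeneity and monotonicity, PN = (p₁ − p₀) / p₁.
PN = (0.274 − 0.155) / 0.274 = 0.119 / 0.274 ≈ 0.4343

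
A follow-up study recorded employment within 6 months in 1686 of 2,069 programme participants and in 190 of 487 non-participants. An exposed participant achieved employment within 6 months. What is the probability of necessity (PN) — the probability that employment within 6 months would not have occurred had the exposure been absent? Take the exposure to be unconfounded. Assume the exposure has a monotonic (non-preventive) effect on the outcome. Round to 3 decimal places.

PN ≈ 0.521

p₁ = P(outcome | exposed) = 1686/2069 = 0.81489
p₀ = P(outcome | unexposed) = 190/487 = 0.39014
Under exogeneity and monotonicity, PN = (p₁ − p₀) / p₁.
PN = (0.81489 − 0.39014) / 0.81489 = 0.42474 / 0.81489 ≈ 0.5212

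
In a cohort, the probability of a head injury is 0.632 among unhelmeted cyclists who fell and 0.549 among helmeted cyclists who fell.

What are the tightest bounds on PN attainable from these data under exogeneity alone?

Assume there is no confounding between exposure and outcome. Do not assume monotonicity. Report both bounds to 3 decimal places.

0.131 ≤ PN ≤ 0.714

Let p₁ = 0.632, p₀ = 0.549.
Under exogeneity alone the bounds on PN are max{0,(p₁−p₀)/p₁} ≤ PN ≤ min{1,(1−p₀)/p₁}.
  lower = (p₁ − p₀)/p₁ = 0.083 / 0.632 ≈ 0.1313
  upper = min{1, (1 − p₀)/p₁} = 0.451 / 0.632 ≈ 0.7136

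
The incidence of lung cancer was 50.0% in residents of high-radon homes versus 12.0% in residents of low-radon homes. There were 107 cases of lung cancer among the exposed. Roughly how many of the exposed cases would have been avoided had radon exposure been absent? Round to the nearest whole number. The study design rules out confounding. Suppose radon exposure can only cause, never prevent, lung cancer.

p₁ = 0.5, p₀ = 0.12.
PN = (p₁ − p₀)/p₁ = (0.5 − 0.12) / 0.5 ≈ 0.76000.
Attributable cases ≈ PN × (exposed cases) = 0.76000 × 107 ≈ 81.32.

about 81 cases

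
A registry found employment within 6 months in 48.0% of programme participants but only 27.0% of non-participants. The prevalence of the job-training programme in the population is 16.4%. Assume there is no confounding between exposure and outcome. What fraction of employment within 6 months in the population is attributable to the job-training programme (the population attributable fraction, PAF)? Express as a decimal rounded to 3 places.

p₁ = 0.48, p₀ = 0.27.
Overall risk P(Y=1) = π·p₁ + (1−π)·p₀ = 0.164×0.48 + 0.836×0.27 = 0.30444.
Under exogeneity, PAF = [P(Y=1) − p₀] / P(Y=1).
PAF = (0.30444 − 0.27) / 0.30444 ≈ 0.1131

PAF ≈ 0.113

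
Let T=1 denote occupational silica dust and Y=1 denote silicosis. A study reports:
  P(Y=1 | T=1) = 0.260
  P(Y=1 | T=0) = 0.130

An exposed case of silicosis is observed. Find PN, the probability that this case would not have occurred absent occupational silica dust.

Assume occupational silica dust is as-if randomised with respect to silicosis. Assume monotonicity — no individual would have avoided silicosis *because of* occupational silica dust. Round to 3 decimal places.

PN ≈ 0.500

Let p₁ = 0.26, p₀ = 0.13.
Under exogeneity and monotonicity, PN = (p₁ − p₀) / p₁.
PN = (0.26 − 0.13) / 0.26 = 0.13 / 0.26 ≈ 0.5000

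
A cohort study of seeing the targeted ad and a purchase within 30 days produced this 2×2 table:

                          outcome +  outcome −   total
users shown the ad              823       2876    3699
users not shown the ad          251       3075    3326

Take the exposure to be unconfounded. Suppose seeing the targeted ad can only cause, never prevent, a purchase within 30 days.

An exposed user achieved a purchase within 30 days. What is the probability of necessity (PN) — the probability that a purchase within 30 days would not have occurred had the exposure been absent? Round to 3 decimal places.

PN ≈ 0.661

p₁ = P(outcome | exposed) = 823/3699 = 0.22249
p₀ = P(outcome | unexposed) = 251/3326 = 0.075466
Under exogeneity and monotonicity, PN = (p₁ − p₀) / p₁.
PN = (0.22249 − 0.075466) / 0.22249 = 0.14703 / 0.22249 ≈ 0.6608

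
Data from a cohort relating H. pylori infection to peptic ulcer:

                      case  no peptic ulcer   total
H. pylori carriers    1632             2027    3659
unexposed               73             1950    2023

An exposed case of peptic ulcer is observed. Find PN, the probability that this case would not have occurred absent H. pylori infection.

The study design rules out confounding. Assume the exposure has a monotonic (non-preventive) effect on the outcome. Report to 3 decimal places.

p₁ = P(outcome | exposed) = 1632/3659 = 0.44602
p₀ = P(outcome | unexposed) = 73/2023 = 0.036085
Under exogeneity and monotonicity, PN = (p₁ − p₀)/p₁.
PN = (0.44602 − 0.036085) / 0.44602 ≈ 0.9191

PN ≈ 0.919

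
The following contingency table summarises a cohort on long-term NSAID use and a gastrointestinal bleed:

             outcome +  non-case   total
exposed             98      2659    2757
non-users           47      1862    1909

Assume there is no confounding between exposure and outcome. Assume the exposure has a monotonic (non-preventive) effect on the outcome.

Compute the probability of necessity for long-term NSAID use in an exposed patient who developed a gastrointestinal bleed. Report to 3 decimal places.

p₁ = P(outcome | exposed) = 98/2757 = 0.035546
p₀ = P(outcome | unexposed) = 47/1909 = 0.02462
Under exogeneity and monotonicity, PN = (p₁ − p₀) / p₁.
PN = (0.035546 − 0.02462) / 0.035546 = 0.010926 / 0.035546 ≈ 0.3074

PN ≈ 0.307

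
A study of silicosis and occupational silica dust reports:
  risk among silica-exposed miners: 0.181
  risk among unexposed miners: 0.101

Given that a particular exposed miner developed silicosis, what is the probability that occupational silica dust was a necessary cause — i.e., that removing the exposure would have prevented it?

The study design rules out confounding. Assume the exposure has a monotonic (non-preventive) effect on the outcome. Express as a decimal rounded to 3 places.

PN ≈ 0.442

Let p₁ = 0.181, p₀ = 0.101.
Under exogeneity and monotonicity, PN = (p₁ − p₀) / p₁.
PN = (0.181 − 0.101) / 0.181 = 0.08 / 0.181 ≈ 0.4420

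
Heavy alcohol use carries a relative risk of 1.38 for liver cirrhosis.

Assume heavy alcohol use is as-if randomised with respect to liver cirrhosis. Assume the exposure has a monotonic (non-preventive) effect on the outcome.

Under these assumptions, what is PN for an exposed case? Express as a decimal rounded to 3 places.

PN ≈ 0.275

Under exogeneity and monotonicity, PN = (RR − 1) / RR = 1 − 1/RR.
PN = (1.38 − 1) / 1.38 = 0.38 / 1.38 ≈ 0.2754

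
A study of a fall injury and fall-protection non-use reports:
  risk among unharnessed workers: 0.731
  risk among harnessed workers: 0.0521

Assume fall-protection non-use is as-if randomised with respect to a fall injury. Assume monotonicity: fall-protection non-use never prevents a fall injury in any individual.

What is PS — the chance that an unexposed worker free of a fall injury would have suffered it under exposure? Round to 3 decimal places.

PS ≈ 0.716

Let p₁ = 0.731, p₀ = 0.0521.
Under exogeneity and monotonicity, PS = (p₁ − p₀) / (1 − p₀).
PS = (0.731 − 0.0521) / (1 − 0.0521) = 0.6789 / 0.9479 ≈ 0.7162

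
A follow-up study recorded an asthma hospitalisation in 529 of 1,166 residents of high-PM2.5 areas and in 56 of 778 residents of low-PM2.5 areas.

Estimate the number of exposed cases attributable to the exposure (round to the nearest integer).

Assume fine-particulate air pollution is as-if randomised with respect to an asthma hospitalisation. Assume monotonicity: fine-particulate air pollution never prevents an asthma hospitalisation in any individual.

about 445 cases

p₁ = P(outcome | exposed) = 529/1166 = 0.45369
p₀ = P(outcome | unexposed) = 56/778 = 0.071979
PN = (p₁ − p₀)/p₁ = (0.45369 − 0.071979) / 0.45369 ≈ 0.84135.
Attributable cases ≈ PN × (exposed cases) = 0.84135 × 529 ≈ 445.07.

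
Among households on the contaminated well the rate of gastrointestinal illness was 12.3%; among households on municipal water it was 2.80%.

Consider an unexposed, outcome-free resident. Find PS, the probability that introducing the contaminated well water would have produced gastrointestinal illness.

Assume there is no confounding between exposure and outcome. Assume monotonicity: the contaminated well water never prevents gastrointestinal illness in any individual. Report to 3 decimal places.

p₁ = 0.123, p₀ = 0.028.
Under exogeneity and monotonicity, PS = (p₁ − p₀) / (1 − p₀).
PS = (0.123 − 0.028) / (1 − 0.028) = 0.095 / 0.972 ≈ 0.0977

PS ≈ 0.098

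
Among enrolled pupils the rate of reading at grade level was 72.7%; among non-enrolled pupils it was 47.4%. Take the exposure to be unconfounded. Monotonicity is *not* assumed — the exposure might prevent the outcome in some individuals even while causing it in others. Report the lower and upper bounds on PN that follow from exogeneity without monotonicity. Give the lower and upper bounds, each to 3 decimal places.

p₁ = 0.727, p₀ = 0.474.
Under exogeneity alone the bounds on PN are max{0,(p₁−p₀)/p₁} ≤ PN ≤ min{1,(1−p₀)/p₁}.
  lower = (p₁ − p₀)/p₁ = 0.253 / 0.727 ≈ 0.3480
  upper = min{1, (1 − p₀)/p₁} = 0.526 / 0.727 ≈ 0.7235

0.348 ≤ PN ≤ 0.724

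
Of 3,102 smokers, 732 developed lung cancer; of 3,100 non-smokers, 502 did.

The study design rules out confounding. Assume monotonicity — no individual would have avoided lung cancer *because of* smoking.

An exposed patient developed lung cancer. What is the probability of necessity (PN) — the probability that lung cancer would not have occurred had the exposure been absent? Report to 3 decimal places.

PN ≈ 0.314

p₁ = P(outcome | exposed) = 732/3102 = 0.23598
p₀ = P(outcome | unexposed) = 502/3100 = 0.16194
Under exogeneity and monotonicity, PN = (p₁ − p₀) / p₁.
PN = (0.23598 − 0.16194) / 0.23598 = 0.074041 / 0.23598 ≈ 0.3138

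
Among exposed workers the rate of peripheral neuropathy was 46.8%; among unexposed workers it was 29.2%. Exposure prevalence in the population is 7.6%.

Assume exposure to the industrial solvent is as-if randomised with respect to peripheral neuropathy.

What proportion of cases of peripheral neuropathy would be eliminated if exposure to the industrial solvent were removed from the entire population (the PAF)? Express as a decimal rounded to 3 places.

PAF ≈ 0.044

p₁ = 0.468, p₀ = 0.292.
Overall risk P(Y=1) = π·p₁ + (1−π)·p₀ = 0.076×0.468 + 0.924×0.292 = 0.30538.
Under exogeneity, PAF = [P(Y=1) − p₀] / P(Y=1).
PAF = (0.30538 − 0.292) / 0.30538 ≈ 0.0438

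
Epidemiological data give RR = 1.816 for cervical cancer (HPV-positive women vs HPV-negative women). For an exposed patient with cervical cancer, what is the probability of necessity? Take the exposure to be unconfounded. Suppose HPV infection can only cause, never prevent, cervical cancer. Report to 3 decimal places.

Under exogeneity and monotonicity, PN = (RR − 1) / RR = 1 − 1/RR.
PN = (1.816 − 1) / 1.816 = 0.816 / 1.816 ≈ 0.4493

PN ≈ 0.449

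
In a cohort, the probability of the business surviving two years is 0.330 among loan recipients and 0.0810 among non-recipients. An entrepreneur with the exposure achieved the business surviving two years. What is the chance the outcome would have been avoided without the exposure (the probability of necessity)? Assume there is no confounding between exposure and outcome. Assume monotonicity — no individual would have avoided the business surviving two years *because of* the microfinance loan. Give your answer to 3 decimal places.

PN ≈ 0.755

Let p₁ = 0.33, p₀ = 0.081.
Under exogeneity and monotonicity, PN = (p₁ − p₀) / p₁.
PN = (0.33 − 0.081) / 0.33 = 0.249 / 0.33 ≈ 0.7545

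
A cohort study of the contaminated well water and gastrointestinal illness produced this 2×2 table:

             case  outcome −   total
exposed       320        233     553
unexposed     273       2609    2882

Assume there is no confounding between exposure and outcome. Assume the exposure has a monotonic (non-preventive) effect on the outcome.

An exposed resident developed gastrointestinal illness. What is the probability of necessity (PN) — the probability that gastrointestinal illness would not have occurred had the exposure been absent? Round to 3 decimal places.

p₁ = P(outcome | exposed) = 320/553 = 0.57866
p₀ = P(outcome | unexposed) = 273/2882 = 0.094726
Under exogeneity and monotonicity, PN = (p₁ − p₀) / p₁.
PN = (0.57866 − 0.094726) / 0.57866 = 0.48394 / 0.57866 ≈ 0.8363

PN ≈ 0.836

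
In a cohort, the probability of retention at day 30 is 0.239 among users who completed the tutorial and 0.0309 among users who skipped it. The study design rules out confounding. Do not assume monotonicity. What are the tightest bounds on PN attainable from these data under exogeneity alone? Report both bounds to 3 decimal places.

Let p₁ = 0.239, p₀ = 0.0309.
Under exogeneity alone the bounds on PN are max{0,(p₁−p₀)/p₁} ≤ PN ≤ min{1,(1−p₀)/p₁}.
  lower = (p₁ − p₀)/p₁ = 0.2081 / 0.239 ≈ 0.8707
  upper = min{1, (1 − p₀)/p₁} = 0.9691 / 0.239 ≈ 4.0548 → capped at 1

0.871 ≤ PN ≤ 1.000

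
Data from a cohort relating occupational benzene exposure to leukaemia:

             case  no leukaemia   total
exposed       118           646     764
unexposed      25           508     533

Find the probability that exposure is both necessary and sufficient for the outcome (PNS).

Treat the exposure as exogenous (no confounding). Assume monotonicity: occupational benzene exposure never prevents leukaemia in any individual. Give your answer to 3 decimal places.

p₁ = P(outcome | exposed) = 118/764 = 0.15445
p₀ = P(outcome | unexposed) = 25/533 = 0.046904
Under exogeneity and monotonicity, PNS = p₁ − p₀.
PNS = 0.15445 − 0.046904 = 0.10755

PNS ≈ 0.108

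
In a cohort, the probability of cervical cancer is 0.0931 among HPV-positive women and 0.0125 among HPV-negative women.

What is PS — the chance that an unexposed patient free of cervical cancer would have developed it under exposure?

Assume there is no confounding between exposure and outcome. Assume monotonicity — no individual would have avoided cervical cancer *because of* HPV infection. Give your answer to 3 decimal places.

Let p₁ = 0.0931, p₀ = 0.0125.
Under exogeneity and monotonicity, PS = (p₁ − p₀) / (1 − p₀).
PS = (0.0931 − 0.0125) / (1 − 0.0125) = 0.0806 / 0.9875 ≈ 0.0816

PS ≈ 0.082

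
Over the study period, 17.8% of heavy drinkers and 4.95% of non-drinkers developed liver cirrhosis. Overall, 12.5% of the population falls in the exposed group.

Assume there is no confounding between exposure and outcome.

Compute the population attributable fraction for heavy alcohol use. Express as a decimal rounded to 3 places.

PAF ≈ 0.245

p₁ = 0.178, p₀ = 0.0495.
Overall risk P(Y=1) = π·p₁ + (1−π)·p₀ = 0.125×0.178 + 0.875×0.0495 = 0.065563.
Under exogeneity, PAF = [P(Y=1) − p₀] / P(Y=1).
PAF = (0.065563 − 0.0495) / 0.065563 ≈ 0.2450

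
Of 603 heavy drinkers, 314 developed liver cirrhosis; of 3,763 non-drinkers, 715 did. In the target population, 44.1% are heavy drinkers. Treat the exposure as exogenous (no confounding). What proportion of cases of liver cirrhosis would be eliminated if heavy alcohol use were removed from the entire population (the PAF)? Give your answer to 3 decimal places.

PAF ≈ 0.434

p₁ = P(outcome | exposed) = 314/603 = 0.52073
p₀ = P(outcome | unexposed) = 715/3763 = 0.19001
Overall risk P(Y=1) = π·p₁ + (1−π)·p₀ = 0.441×0.52073 + 0.559×0.19001 = 0.33586.
Under exogeneity, PAF = [P(Y=1) − p₀] / P(Y=1).
PAF = (0.33586 − 0.19001) / 0.33586 ≈ 0.4343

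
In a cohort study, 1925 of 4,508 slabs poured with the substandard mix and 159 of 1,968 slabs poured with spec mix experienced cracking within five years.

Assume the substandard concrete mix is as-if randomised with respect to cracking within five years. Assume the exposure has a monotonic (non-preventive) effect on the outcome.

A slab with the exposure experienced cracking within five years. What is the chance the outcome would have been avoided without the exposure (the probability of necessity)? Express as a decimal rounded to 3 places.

p₁ = P(outcome | exposed) = 1925/4508 = 0.42702
p₀ = P(outcome | unexposed) = 159/1968 = 0.080793
Under exogeneity and monotonicity, PN = (p₁ − p₀) / p₁.
PN = (0.42702 − 0.080793) / 0.42702 = 0.34623 / 0.42702 ≈ 0.8108

PN ≈ 0.811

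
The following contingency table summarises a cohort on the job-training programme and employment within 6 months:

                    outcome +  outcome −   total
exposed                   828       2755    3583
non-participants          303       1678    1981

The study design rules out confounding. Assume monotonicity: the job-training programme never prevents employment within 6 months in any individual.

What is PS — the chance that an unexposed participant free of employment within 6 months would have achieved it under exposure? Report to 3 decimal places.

p₁ = P(outcome | exposed) = 828/3583 = 0.23109
p₀ = P(outcome | unexposed) = 303/1981 = 0.15295
Under exogeneity and monotonicity, PS = (p₁ − p₀) / (1 − p₀).
PS = (0.23109 − 0.15295) / (1 − 0.15295) = 0.078138 / 0.84705 ≈ 0.0922

PS ≈ 0.092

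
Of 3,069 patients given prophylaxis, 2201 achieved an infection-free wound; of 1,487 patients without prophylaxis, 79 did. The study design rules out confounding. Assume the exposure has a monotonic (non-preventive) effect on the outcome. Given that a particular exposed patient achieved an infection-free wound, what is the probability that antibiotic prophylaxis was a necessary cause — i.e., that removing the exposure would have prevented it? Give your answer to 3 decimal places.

p₁ = P(outcome | exposed) = 2201/3069 = 0.71717
p₀ = P(outcome | unexposed) = 79/1487 = 0.053127
Under exogeneity and monotonicity, PN = (p₁ − p₀) / p₁.
PN = (0.71717 − 0.053127) / 0.71717 = 0.66404 / 0.71717 ≈ 0.9259

PN ≈ 0.926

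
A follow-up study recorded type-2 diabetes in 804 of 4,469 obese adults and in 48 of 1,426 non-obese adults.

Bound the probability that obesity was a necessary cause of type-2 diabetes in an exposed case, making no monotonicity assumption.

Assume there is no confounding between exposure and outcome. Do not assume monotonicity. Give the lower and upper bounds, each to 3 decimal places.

p₁ = P(outcome | exposed) = 804/4469 = 0.17991
p₀ = P(outcome | unexposed) = 48/1426 = 0.033661
Under exogeneity alone the bounds on PN are max{0,(p₁−p₀)/p₁} ≤ PN ≤ min{1,(1−p₀)/p₁}.
  lower = (p₁ − p₀)/p₁ = 0.14625 / 0.17991 ≈ 0.8129
  upper = min{1, (1 − p₀)/p₁} = 0.96634 / 0.17991 ≈ 5.3714 → capped at 1

0.813 ≤ PN ≤ 1.000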